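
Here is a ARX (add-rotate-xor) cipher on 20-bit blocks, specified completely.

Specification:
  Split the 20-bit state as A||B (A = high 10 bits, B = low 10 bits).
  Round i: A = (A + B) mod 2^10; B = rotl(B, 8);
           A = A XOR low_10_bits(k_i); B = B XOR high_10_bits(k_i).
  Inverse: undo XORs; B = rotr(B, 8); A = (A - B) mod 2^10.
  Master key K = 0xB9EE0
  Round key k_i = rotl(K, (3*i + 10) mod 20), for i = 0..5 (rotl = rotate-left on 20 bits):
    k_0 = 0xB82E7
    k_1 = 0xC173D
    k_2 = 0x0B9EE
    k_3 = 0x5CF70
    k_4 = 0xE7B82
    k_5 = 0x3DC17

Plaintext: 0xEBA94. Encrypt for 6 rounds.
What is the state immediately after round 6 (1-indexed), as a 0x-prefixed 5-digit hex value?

s_0 = plaintext = 0xEBA94
s_1 = Round(s_0, k_0) = 0x29645
s_2 = Round(s_1, k_1) = 0x75E94
s_3 = Round(s_2, k_2) = 0x6148B
s_4 = Round(s_3, k_3) = 0x58251
s_5 = Round(s_4, k_4) = 0x0CE0A
s_6 = Round(s_5, k_5) = 0x8AA75

0x8AA75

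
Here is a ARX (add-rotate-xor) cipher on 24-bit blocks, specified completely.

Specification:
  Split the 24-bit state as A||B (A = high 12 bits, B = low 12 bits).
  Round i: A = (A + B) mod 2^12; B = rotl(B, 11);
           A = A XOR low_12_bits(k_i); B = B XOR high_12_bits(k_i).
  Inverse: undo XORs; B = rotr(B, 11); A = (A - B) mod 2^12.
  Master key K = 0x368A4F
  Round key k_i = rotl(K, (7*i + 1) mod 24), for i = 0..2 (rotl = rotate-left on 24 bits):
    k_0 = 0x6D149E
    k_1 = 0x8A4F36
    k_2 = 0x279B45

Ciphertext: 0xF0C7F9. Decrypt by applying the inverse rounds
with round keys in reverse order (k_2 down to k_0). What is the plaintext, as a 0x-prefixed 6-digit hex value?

s_0 = ciphertext = 0xF0C7F9
s_1 = InvRound(s_0, k_2) = 0x949B00
s_2 = InvRound(s_1, k_1) = 0xF37748
s_3 = InvRound(s_2, k_0) = 0x877332

0x877332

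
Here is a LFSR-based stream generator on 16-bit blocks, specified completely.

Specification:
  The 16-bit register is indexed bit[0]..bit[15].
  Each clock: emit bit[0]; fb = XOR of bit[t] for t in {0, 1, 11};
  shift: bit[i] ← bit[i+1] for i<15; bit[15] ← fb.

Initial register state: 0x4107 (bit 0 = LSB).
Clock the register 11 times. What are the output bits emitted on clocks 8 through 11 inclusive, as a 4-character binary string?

0100

reg_0 = 0x4107
clock 1: out=1, reg = 0x2083
clock 2: out=1, reg = 0x1041
clock 3: out=1, reg = 0x8820
clock 4: out=0, reg = 0xC410
clock 5: out=0, reg = 0x6208
clock 6: out=0, reg = 0x3104
clock 7: out=0, reg = 0x1882
clock 8: out=0, reg = 0x0C41
clock 9: out=1, reg = 0x0620
clock 10: out=0, reg = 0x0310
clock 11: out=0, reg = 0x0188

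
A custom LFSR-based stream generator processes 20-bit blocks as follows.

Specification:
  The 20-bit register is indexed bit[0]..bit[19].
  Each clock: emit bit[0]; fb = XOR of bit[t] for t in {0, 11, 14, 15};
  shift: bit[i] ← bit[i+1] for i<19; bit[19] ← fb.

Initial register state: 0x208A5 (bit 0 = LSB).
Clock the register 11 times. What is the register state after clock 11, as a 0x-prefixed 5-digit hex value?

reg_0 = 0x208A5
clock 1: out=1, reg = 0x10452
clock 2: out=0, reg = 0x08229
clock 3: out=1, reg = 0x04114
clock 4: out=0, reg = 0x8208A
clock 5: out=0, reg = 0x41045
clock 6: out=1, reg = 0xA0822
clock 7: out=0, reg = 0xD0411
clock 8: out=1, reg = 0xE8208
clock 9: out=0, reg = 0xF4104
clock 10: out=0, reg = 0xFA082
clock 11: out=0, reg = 0xFD041

0xFD041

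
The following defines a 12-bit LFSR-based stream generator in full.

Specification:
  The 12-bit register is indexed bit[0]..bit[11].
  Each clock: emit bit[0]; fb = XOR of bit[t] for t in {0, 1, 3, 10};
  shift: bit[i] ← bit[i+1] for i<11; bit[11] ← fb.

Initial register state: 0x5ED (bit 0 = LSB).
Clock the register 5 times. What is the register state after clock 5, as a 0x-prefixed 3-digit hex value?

reg_0 = 0x5ED
clock 1: out=1, reg = 0xAF6
clock 2: out=0, reg = 0xD7B
clock 3: out=1, reg = 0x6BD
clock 4: out=1, reg = 0xB5E
clock 5: out=0, reg = 0x5AF

0x5AF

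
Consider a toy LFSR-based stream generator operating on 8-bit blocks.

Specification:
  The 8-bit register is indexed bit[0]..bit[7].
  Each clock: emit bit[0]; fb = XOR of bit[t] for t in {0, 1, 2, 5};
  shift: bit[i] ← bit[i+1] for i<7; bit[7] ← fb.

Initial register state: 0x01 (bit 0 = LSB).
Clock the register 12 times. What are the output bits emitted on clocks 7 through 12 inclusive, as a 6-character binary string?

reg_0 = 0x01
clock 1: out=1, reg = 0x80
clock 2: out=0, reg = 0x40
clock 3: out=0, reg = 0x20
clock 4: out=0, reg = 0x90
clock 5: out=0, reg = 0x48
clock 6: out=0, reg = 0x24
clock 7: out=0, reg = 0x12
clock 8: out=0, reg = 0x89
clock 9: out=1, reg = 0xC4
clock 10: out=0, reg = 0xE2
clock 11: out=0, reg = 0x71
clock 12: out=1, reg = 0x38

001001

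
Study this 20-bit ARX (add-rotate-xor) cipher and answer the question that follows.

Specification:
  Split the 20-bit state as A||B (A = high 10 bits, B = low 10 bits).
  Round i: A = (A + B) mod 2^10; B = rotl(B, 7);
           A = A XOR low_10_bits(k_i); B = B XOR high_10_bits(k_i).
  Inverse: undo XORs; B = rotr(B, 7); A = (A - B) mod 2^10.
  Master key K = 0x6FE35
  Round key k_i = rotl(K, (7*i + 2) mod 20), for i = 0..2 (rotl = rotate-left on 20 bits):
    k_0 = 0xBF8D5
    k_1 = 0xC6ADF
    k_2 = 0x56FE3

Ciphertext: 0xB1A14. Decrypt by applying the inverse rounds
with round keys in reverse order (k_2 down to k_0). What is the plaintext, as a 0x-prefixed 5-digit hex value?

s_0 = ciphertext = 0xB1A14
s_1 = InvRound(s_0, k_2) = 0xA9E7E
s_2 = InvRound(s_1, k_1) = 0x55B22
s_3 = InvRound(s_2, k_0) = 0xA82E3

0xA82E3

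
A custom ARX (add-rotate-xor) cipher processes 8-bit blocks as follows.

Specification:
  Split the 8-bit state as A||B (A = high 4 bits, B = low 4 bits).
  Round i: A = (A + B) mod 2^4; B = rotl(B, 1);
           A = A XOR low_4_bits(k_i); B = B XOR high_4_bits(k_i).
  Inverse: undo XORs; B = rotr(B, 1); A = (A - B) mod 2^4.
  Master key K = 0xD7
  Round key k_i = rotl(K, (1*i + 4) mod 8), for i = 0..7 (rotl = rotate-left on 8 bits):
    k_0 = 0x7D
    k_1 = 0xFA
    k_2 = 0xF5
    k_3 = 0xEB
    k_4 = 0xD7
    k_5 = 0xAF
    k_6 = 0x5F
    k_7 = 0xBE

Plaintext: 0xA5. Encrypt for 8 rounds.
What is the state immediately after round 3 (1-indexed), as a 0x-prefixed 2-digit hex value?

s_0 = plaintext = 0xA5
s_1 = Round(s_0, k_0) = 0x2D
s_2 = Round(s_1, k_1) = 0x54
s_3 = Round(s_2, k_2) = 0xC7
s_4 = Round(s_3, k_3) = 0x80
s_5 = Round(s_4, k_4) = 0xFD
s_6 = Round(s_5, k_5) = 0x31
s_7 = Round(s_6, k_6) = 0xB7
s_8 = Round(s_7, k_7) = 0xC5

0xC7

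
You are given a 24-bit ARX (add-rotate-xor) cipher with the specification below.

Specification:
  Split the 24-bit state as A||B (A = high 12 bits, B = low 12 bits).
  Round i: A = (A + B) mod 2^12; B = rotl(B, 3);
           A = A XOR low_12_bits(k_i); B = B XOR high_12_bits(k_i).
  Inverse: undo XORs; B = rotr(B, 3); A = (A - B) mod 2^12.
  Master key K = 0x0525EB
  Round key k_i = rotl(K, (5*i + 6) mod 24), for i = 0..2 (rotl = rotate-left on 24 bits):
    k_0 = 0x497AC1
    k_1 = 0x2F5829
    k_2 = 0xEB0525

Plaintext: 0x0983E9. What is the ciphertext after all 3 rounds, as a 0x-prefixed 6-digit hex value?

0xB12EB6

s_0 = plaintext = 0x0983E9
s_1 = Round(s_0, k_0) = 0xE40BDE
s_2 = Round(s_1, k_1) = 0x237C00
s_3 = Round(s_2, k_2) = 0xB12EB6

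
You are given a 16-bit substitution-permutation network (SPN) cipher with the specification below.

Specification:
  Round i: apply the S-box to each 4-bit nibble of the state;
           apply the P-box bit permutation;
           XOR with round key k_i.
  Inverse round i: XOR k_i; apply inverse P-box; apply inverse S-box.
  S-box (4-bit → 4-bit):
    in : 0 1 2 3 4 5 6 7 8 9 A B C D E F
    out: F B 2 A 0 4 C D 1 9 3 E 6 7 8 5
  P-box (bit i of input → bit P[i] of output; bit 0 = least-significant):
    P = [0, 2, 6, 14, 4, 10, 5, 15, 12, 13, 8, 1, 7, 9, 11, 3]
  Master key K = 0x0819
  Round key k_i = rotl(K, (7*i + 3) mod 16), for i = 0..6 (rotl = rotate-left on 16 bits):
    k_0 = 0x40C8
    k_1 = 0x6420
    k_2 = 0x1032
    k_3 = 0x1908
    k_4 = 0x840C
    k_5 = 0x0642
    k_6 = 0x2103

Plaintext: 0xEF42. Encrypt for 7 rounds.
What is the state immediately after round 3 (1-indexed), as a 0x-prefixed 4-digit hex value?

s_0 = plaintext = 0xEF42
s_1 = Round(s_0, k_0) = 0x51C4
s_2 = Round(s_1, k_1) = 0x5802
s_3 = Round(s_2, k_2) = 0x8C06
s_4 = Round(s_3, k_3) = 0xFCF8
s_5 = Round(s_4, k_4) = 0xADBD
s_6 = Round(s_5, k_5) = 0xB1A7
s_7 = Round(s_6, k_6) = 0x5F58

0x8C06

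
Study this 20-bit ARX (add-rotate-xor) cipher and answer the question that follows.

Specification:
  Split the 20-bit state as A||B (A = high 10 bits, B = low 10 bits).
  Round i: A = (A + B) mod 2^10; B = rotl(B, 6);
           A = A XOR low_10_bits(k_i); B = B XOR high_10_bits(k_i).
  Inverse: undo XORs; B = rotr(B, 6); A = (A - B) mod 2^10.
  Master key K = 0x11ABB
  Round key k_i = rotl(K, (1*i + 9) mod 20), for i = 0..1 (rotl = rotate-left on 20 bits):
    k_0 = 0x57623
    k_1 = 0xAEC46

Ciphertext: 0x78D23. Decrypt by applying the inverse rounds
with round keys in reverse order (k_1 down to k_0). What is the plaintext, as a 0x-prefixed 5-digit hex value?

0x40533

s_0 = ciphertext = 0x78D23
s_1 = InvRound(s_0, k_1) = 0x05D8E
s_2 = InvRound(s_1, k_0) = 0x40533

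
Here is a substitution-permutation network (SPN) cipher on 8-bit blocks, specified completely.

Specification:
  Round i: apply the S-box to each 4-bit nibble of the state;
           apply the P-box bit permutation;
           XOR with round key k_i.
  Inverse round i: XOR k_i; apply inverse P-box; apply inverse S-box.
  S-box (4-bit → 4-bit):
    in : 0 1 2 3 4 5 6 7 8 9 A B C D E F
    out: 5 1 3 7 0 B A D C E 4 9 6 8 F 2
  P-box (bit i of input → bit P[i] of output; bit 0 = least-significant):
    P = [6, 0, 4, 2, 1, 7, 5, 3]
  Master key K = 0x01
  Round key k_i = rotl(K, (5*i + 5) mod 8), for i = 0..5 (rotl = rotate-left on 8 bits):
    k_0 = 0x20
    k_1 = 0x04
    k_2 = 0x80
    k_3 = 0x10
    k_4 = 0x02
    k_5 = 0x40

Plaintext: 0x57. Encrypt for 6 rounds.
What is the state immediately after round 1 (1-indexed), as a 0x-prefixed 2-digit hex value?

s_0 = plaintext = 0x57
s_1 = Round(s_0, k_0) = 0xFE
s_2 = Round(s_1, k_1) = 0xD1
s_3 = Round(s_2, k_2) = 0xC8
s_4 = Round(s_3, k_3) = 0xA4
s_5 = Round(s_4, k_4) = 0x22
s_6 = Round(s_5, k_5) = 0x83

0xFE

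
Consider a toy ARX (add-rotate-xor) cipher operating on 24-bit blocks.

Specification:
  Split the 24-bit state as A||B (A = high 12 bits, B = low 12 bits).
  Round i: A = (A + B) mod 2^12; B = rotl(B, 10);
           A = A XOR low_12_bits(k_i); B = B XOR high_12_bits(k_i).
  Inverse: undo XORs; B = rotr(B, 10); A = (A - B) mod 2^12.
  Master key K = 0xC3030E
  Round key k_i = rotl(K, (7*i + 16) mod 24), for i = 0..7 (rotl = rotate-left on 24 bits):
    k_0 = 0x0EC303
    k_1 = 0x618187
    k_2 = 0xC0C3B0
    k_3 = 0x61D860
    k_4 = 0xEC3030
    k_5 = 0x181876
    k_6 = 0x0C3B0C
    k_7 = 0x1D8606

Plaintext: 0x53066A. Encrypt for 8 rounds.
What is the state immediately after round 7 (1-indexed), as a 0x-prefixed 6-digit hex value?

s_0 = plaintext = 0x53066A
s_1 = Round(s_0, k_0) = 0x899976
s_2 = Round(s_1, k_1) = 0x388C45
s_3 = Round(s_2, k_2) = 0xC7DB1D
s_4 = Round(s_3, k_3) = 0xFFA0DA
s_5 = Round(s_4, k_4) = 0x0E46F5
s_6 = Round(s_5, k_5) = 0xFAF43C
s_7 = Round(s_6, k_6) = 0x8E71CC
s_8 = Round(s_7, k_7) = 0xCB51AB

0x8E71CC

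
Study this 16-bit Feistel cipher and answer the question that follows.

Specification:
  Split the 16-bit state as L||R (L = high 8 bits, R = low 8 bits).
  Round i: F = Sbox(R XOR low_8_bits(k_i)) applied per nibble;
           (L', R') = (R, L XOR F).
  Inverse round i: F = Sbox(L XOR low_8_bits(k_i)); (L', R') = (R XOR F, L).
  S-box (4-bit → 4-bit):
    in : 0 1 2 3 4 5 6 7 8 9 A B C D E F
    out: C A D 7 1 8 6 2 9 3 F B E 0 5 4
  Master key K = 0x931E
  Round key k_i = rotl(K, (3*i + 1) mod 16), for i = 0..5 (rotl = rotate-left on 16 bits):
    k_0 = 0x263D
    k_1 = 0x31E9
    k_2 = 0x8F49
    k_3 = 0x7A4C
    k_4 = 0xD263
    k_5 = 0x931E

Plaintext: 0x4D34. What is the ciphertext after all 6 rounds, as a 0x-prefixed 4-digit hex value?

s_0 = plaintext = 0x4D34
s_1 = Round(s_0, k_0) = 0x348E
s_2 = Round(s_1, k_1) = 0x8E56
s_3 = Round(s_2, k_2) = 0x562A
s_4 = Round(s_3, k_3) = 0x2A30
s_5 = Round(s_4, k_4) = 0x30AD
s_6 = Round(s_5, k_5) = 0xAD87

0xAD87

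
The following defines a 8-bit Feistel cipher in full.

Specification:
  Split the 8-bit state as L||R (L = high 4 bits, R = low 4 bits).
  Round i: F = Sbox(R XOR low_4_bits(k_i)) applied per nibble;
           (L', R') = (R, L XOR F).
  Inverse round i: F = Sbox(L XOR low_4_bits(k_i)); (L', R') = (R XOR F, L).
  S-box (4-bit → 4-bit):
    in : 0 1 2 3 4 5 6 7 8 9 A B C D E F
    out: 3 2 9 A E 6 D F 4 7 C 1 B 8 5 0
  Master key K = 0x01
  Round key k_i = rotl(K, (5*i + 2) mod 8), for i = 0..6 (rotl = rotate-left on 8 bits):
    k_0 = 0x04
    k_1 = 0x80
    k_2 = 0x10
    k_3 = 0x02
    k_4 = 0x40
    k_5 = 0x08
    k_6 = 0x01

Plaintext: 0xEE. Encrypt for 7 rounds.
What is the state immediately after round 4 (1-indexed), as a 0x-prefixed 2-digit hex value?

s_0 = plaintext = 0xEE
s_1 = Round(s_0, k_0) = 0xE2
s_2 = Round(s_1, k_1) = 0x27
s_3 = Round(s_2, k_2) = 0x7D
s_4 = Round(s_3, k_3) = 0xD7
s_5 = Round(s_4, k_4) = 0x72
s_6 = Round(s_5, k_5) = 0x2B
s_7 = Round(s_6, k_6) = 0xBE

0xD7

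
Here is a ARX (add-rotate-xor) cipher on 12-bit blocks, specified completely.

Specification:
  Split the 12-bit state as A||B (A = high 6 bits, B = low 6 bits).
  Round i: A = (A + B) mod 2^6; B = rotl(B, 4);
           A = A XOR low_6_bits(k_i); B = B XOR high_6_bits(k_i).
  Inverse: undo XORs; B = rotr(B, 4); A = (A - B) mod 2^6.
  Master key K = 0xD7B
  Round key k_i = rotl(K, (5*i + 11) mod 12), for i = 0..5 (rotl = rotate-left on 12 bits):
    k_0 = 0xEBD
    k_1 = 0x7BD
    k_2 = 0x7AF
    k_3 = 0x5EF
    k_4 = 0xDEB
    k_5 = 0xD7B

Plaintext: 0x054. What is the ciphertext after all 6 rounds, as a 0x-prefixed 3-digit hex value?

0x853

s_0 = plaintext = 0x054
s_1 = Round(s_0, k_0) = 0xA3F
s_2 = Round(s_1, k_1) = 0x6A1
s_3 = Round(s_2, k_2) = 0x506
s_4 = Round(s_3, k_3) = 0xD76
s_5 = Round(s_4, k_4) = 0x01A
s_6 = Round(s_5, k_5) = 0x853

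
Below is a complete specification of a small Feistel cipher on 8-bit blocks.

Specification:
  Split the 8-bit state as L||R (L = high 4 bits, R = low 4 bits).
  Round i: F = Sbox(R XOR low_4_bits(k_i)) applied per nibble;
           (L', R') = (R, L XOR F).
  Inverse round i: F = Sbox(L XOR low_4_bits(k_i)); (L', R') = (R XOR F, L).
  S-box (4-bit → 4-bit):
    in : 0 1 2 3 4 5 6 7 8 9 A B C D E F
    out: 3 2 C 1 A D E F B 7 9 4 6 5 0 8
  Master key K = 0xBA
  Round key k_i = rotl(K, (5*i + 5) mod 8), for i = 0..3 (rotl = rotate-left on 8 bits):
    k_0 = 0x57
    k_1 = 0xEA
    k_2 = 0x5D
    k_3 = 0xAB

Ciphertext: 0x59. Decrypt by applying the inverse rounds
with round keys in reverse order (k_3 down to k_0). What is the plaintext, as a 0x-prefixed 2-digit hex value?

s_0 = ciphertext = 0x59
s_1 = InvRound(s_0, k_3) = 0x95
s_2 = InvRound(s_1, k_2) = 0xF9
s_3 = InvRound(s_2, k_1) = 0x4F
s_4 = InvRound(s_3, k_0) = 0xE4

0xE4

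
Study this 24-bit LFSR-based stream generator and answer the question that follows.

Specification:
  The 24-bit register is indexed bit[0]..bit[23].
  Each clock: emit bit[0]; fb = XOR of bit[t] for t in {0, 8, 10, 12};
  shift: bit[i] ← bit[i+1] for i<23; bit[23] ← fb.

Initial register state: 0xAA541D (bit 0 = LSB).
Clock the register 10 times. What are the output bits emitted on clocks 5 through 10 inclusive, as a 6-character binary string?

100000

reg_0 = 0xAA541D
clock 1: out=1, reg = 0xD52A0E
clock 2: out=0, reg = 0x6A9507
clock 3: out=1, reg = 0x354A83
clock 4: out=1, reg = 0x9AA541
clock 5: out=1, reg = 0xCD52A0
clock 6: out=0, reg = 0xE6A950
clock 7: out=0, reg = 0xF354A8
clock 8: out=0, reg = 0x79AA54
clock 9: out=0, reg = 0x3CD52A
clock 10: out=0, reg = 0x9E6A95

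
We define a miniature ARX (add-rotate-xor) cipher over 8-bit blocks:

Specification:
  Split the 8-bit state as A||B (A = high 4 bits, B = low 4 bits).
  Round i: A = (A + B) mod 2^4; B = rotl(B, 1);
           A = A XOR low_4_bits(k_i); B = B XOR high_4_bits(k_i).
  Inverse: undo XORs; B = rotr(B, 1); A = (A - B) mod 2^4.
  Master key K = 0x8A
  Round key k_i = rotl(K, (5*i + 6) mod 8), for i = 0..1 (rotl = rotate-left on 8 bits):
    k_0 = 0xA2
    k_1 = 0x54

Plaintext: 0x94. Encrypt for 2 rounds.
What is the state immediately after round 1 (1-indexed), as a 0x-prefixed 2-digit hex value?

0xF2

s_0 = plaintext = 0x94
s_1 = Round(s_0, k_0) = 0xF2
s_2 = Round(s_1, k_1) = 0x51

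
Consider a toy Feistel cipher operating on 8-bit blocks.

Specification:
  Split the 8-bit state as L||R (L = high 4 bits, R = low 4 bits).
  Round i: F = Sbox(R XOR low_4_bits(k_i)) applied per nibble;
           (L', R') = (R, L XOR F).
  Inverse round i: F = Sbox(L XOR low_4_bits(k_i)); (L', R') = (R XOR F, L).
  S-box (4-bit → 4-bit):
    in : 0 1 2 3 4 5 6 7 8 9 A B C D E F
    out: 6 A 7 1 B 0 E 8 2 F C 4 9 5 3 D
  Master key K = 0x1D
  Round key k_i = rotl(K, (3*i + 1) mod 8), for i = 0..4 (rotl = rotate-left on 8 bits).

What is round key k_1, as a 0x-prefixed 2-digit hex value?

K = 0x1D
k_0 = rotl(K, (3*0+1) mod 8) = rotl(K, 1) = 0x3A
k_1 = rotl(K, (3*1+1) mod 8) = rotl(K, 4) = 0xD1

0xD1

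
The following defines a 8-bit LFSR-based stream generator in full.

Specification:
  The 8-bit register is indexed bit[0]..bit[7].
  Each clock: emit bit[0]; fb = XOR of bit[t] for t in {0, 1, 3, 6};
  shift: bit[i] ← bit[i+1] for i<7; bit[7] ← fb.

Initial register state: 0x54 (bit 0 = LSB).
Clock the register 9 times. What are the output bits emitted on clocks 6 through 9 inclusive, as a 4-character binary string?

reg_0 = 0x54
clock 1: out=0, reg = 0xAA
clock 2: out=0, reg = 0x55
clock 3: out=1, reg = 0x2A
clock 4: out=0, reg = 0x15
clock 5: out=1, reg = 0x8A
clock 6: out=0, reg = 0x45
clock 7: out=1, reg = 0x22
clock 8: out=0, reg = 0x91
clock 9: out=1, reg = 0xC8

0101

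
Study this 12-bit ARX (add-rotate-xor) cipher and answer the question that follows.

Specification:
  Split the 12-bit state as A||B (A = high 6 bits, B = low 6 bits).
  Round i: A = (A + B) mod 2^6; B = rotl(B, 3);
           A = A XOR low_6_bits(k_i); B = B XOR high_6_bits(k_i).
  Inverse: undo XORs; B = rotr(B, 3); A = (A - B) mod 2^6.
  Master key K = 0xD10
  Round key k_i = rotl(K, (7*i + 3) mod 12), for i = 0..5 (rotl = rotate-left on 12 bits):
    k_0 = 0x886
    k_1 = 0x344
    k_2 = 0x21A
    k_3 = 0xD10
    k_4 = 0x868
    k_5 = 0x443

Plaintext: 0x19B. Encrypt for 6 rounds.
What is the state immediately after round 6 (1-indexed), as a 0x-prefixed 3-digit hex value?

0xC6A

s_0 = plaintext = 0x19B
s_1 = Round(s_0, k_0) = 0x9F9
s_2 = Round(s_1, k_1) = 0x902
s_3 = Round(s_2, k_2) = 0xF18
s_4 = Round(s_3, k_3) = 0x137
s_5 = Round(s_4, k_4) = 0x4DF
s_6 = Round(s_5, k_5) = 0xC6A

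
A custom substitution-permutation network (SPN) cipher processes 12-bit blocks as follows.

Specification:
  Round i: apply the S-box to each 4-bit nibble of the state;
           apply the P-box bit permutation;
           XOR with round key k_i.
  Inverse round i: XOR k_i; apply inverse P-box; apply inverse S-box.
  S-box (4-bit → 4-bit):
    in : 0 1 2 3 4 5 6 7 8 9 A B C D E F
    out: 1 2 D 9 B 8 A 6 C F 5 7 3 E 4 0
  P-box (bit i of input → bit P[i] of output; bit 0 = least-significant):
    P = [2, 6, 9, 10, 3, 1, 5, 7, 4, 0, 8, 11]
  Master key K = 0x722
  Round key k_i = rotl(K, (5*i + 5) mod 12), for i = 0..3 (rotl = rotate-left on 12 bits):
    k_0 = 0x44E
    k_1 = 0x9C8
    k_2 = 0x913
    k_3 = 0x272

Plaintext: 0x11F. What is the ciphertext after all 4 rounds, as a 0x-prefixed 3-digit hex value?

0x625

s_0 = plaintext = 0x11F
s_1 = Round(s_0, k_0) = 0x44D
s_2 = Round(s_1, k_1) = 0x713
s_3 = Round(s_2, k_2) = 0xC14
s_4 = Round(s_3, k_3) = 0x625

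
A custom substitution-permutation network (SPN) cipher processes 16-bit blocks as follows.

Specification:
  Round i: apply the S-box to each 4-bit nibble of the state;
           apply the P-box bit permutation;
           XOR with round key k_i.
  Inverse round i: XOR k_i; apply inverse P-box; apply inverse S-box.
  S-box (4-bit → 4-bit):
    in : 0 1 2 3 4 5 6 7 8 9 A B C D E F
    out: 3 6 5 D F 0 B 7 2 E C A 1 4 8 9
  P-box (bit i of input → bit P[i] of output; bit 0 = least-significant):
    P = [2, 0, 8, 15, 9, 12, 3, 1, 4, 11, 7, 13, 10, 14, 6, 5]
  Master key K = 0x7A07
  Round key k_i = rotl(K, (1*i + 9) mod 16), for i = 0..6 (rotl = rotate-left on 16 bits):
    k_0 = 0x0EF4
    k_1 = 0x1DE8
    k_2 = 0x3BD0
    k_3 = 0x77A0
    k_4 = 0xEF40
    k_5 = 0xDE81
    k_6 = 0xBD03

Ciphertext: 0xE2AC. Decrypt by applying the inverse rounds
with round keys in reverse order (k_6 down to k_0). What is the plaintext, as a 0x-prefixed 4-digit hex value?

0xC4C1

s_0 = ciphertext = 0xE2AC
s_1 = InvRound(s_0, k_6) = 0x6147
s_2 = InvRound(s_1, k_5) = 0x2963
s_3 = InvRound(s_2, k_4) = 0x65FB
s_4 = InvRound(s_3, k_3) = 0xDC48
s_5 = InvRound(s_4, k_2) = 0x032A
s_6 = InvRound(s_5, k_1) = 0x2165
s_7 = InvRound(s_6, k_0) = 0xC4C1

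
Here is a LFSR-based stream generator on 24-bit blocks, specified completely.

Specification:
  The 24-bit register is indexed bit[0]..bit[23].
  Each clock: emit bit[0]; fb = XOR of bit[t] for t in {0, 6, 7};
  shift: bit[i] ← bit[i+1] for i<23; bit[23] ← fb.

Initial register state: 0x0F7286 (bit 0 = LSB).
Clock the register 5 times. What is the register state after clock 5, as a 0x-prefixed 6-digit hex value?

0x487B94

reg_0 = 0x0F7286
clock 1: out=0, reg = 0x87B943
clock 2: out=1, reg = 0x43DCA1
clock 3: out=1, reg = 0x21EE50
clock 4: out=0, reg = 0x90F728
clock 5: out=0, reg = 0x487B94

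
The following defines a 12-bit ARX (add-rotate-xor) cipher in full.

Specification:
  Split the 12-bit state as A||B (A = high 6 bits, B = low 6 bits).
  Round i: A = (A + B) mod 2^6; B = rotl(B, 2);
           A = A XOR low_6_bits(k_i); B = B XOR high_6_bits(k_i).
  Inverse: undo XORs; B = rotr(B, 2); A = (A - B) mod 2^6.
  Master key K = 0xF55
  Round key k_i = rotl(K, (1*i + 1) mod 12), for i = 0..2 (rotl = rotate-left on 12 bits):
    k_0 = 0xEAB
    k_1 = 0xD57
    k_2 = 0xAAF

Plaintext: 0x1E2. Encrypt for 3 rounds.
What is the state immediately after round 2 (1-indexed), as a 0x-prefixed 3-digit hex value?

s_0 = plaintext = 0x1E2
s_1 = Round(s_0, k_0) = 0x0B0
s_2 = Round(s_1, k_1) = 0x976
s_3 = Round(s_2, k_2) = 0xD31

0x976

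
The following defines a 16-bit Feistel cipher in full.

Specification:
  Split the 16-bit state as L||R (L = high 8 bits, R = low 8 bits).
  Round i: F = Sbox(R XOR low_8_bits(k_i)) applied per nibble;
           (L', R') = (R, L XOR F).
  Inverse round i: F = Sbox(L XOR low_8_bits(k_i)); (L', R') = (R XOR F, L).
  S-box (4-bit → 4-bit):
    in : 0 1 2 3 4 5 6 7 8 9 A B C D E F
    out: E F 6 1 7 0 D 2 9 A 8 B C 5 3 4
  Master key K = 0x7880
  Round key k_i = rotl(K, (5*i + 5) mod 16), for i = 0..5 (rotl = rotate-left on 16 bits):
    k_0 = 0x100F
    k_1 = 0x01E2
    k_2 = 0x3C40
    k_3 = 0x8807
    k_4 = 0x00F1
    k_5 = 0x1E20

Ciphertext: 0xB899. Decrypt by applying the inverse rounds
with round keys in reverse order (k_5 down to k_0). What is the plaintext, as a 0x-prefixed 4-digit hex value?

s_0 = ciphertext = 0xB899
s_1 = InvRound(s_0, k_5) = 0x30B8
s_2 = InvRound(s_1, k_4) = 0x7730
s_3 = InvRound(s_2, k_3) = 0x1E77
s_4 = InvRound(s_3, k_2) = 0x741E
s_5 = InvRound(s_4, k_1) = 0xB374
s_6 = InvRound(s_5, k_0) = 0xC8B3

0xC8B3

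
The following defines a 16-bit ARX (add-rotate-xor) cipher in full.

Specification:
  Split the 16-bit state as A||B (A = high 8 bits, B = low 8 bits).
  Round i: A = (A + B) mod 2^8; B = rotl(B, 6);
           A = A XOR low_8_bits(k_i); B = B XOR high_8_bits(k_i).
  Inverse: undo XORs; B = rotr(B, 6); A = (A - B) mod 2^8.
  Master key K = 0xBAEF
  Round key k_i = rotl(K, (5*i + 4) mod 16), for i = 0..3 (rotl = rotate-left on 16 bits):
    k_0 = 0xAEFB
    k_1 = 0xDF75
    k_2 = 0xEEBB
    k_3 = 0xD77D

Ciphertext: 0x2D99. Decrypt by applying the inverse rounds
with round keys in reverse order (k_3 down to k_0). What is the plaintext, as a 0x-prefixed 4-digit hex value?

0x1BB2

s_0 = ciphertext = 0x2D99
s_1 = InvRound(s_0, k_3) = 0x1739
s_2 = InvRound(s_1, k_2) = 0x4D5F
s_3 = InvRound(s_2, k_1) = 0x3602
s_4 = InvRound(s_3, k_0) = 0x1BB2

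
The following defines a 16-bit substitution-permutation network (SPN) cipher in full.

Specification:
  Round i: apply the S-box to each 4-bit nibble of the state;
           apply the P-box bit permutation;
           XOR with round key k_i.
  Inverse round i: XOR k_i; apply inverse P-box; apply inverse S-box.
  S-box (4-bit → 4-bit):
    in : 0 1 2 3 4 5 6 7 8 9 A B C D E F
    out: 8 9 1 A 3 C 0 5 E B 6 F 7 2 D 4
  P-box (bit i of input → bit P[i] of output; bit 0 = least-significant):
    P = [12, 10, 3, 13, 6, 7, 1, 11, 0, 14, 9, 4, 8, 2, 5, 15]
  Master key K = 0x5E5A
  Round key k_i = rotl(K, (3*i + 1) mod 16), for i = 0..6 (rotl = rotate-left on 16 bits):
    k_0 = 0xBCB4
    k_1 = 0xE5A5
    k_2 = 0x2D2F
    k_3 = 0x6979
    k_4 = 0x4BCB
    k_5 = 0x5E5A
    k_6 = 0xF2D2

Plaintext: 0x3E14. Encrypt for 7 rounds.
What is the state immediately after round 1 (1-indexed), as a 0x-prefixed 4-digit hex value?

s_0 = plaintext = 0x3E14
s_1 = Round(s_0, k_0) = 0x22E1
s_2 = Round(s_1, k_1) = 0xDCE6
s_3 = Round(s_2, k_2) = 0x6768
s_4 = Round(s_3, k_3) = 0x4F70
s_5 = Round(s_4, k_4) = 0x688D
s_6 = Round(s_5, k_5) = 0x10C8
s_7 = Round(s_6, k_6) = 0x5708

0x22E1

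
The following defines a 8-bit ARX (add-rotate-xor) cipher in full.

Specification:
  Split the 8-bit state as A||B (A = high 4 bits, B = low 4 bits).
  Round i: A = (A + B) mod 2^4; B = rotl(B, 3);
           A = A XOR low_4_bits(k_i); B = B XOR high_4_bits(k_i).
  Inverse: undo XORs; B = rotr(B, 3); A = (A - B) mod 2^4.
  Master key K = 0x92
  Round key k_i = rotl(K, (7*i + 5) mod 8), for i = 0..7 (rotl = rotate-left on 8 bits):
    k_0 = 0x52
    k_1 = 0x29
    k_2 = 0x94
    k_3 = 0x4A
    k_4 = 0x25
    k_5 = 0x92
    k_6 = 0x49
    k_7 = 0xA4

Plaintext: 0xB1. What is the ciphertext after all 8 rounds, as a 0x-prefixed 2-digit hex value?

0xA1

s_0 = plaintext = 0xB1
s_1 = Round(s_0, k_0) = 0xED
s_2 = Round(s_1, k_1) = 0x2C
s_3 = Round(s_2, k_2) = 0xAF
s_4 = Round(s_3, k_3) = 0x3B
s_5 = Round(s_4, k_4) = 0xBF
s_6 = Round(s_5, k_5) = 0x86
s_7 = Round(s_6, k_6) = 0x77
s_8 = Round(s_7, k_7) = 0xA1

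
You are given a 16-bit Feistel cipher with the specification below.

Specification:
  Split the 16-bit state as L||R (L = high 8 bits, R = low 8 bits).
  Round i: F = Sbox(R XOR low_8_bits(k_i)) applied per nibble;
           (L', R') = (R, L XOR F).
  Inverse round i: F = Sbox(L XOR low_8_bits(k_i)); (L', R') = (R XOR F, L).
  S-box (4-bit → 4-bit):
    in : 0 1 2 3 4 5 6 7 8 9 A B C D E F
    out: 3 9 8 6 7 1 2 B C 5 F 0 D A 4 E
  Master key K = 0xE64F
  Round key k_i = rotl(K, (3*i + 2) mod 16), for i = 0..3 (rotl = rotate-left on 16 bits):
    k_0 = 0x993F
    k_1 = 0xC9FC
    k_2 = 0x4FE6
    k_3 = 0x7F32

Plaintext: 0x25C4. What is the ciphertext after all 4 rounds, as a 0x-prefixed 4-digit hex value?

0xBE6C

s_0 = plaintext = 0x25C4
s_1 = Round(s_0, k_0) = 0xC4C5
s_2 = Round(s_1, k_1) = 0xC5A1
s_3 = Round(s_2, k_2) = 0xA1BE
s_4 = Round(s_3, k_3) = 0xBE6C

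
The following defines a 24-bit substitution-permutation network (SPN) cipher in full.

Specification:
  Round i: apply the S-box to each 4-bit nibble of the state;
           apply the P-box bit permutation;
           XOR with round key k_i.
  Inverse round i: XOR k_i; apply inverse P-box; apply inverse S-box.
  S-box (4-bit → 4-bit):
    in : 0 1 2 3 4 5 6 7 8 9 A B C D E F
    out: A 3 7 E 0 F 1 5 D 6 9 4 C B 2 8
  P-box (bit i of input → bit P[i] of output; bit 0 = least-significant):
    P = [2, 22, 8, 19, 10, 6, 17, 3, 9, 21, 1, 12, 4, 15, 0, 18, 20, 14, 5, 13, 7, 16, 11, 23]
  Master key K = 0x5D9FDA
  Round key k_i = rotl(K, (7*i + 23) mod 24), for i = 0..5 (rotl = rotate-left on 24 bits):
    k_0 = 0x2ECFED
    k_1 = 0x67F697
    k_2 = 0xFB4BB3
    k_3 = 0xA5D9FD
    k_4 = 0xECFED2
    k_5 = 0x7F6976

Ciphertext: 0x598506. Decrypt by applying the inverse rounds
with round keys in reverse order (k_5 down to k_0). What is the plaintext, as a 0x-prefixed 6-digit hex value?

0x78C0EE

s_0 = ciphertext = 0x598506
s_1 = InvRound(s_0, k_5) = 0xB3DE24
s_2 = InvRound(s_1, k_4) = 0x18AB9D
s_3 = InvRound(s_2, k_3) = 0x05FDEF
s_4 = InvRound(s_3, k_2) = 0xFADD5D
s_5 = InvRound(s_4, k_1) = 0x5AF70C
s_6 = InvRound(s_5, k_0) = 0x78C0EE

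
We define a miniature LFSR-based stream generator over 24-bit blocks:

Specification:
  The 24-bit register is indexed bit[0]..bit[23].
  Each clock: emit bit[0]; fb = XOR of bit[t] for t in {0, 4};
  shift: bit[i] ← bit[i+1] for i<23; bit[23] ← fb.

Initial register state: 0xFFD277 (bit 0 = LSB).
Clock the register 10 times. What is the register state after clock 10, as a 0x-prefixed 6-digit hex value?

0xD43FF4

reg_0 = 0xFFD277
clock 1: out=1, reg = 0x7FE93B
clock 2: out=1, reg = 0x3FF49D
clock 3: out=1, reg = 0x1FFA4E
clock 4: out=0, reg = 0x0FFD27
clock 5: out=1, reg = 0x87FE93
clock 6: out=1, reg = 0x43FF49
clock 7: out=1, reg = 0xA1FFA4
clock 8: out=0, reg = 0x50FFD2
clock 9: out=0, reg = 0xA87FE9
clock 10: out=1, reg = 0xD43FF4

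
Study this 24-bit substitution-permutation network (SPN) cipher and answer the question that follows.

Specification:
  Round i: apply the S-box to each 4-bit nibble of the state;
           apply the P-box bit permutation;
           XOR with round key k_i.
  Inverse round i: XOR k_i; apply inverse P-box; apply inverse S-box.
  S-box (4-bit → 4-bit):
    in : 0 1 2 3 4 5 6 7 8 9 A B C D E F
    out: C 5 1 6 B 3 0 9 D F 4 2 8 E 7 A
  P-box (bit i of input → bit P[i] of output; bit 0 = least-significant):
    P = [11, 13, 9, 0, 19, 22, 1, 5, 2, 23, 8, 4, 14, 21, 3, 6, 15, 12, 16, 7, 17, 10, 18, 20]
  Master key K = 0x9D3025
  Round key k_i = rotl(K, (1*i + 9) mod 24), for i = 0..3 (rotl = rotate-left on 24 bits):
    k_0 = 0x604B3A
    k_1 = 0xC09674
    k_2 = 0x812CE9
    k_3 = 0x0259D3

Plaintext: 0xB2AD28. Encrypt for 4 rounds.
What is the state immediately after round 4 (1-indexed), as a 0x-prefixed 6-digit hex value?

0xAB45FB

s_0 = plaintext = 0xB2AD28
s_1 = Round(s_0, k_0) = 0xE8C423
s_2 = Round(s_1, k_1) = 0x4F30A0
s_3 = Round(s_2, k_2) = 0xB33B72
s_4 = Round(s_3, k_3) = 0xAB45FB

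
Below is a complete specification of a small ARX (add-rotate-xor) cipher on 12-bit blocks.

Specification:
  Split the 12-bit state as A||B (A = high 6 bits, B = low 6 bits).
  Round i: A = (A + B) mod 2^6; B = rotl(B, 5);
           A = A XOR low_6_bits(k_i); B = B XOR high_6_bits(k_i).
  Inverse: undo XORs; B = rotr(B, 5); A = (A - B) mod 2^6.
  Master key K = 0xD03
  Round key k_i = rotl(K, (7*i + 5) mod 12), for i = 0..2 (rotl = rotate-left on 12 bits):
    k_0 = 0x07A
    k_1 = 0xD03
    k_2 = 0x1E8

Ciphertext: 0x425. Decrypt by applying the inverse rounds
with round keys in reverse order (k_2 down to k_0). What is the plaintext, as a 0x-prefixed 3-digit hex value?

0xC85

s_0 = ciphertext = 0x425
s_1 = InvRound(s_0, k_2) = 0xCC5
s_2 = InvRound(s_1, k_1) = 0x363
s_3 = InvRound(s_2, k_0) = 0xC85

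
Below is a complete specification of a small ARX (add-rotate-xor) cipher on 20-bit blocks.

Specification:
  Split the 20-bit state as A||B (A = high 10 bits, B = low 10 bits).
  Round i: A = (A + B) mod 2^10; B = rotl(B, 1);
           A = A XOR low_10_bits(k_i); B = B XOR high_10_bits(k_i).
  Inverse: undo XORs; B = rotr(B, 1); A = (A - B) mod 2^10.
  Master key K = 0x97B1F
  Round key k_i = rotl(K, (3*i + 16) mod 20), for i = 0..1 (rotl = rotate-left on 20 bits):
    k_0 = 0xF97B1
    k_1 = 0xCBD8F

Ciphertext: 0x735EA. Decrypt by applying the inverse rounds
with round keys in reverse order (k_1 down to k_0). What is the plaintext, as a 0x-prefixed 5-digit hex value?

0x43A43

s_0 = ciphertext = 0x735EA
s_1 = InvRound(s_0, k_1) = 0x38362
s_2 = InvRound(s_1, k_0) = 0x43A43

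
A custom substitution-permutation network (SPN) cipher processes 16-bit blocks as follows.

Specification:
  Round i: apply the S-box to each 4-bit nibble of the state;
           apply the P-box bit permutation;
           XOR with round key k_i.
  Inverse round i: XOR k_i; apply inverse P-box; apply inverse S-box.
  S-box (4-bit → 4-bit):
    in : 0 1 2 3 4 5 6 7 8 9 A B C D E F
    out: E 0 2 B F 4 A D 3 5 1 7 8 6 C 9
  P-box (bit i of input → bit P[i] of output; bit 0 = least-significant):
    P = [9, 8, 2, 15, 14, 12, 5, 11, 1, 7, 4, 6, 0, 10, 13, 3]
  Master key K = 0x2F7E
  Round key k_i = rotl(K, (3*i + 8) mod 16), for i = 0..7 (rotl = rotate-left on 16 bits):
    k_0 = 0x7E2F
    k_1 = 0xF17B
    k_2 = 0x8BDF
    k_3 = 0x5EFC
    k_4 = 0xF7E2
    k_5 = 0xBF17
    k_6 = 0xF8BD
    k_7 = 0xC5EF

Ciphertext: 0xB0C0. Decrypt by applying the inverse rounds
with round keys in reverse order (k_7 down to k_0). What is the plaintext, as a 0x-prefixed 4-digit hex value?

s_0 = ciphertext = 0xB0C0
s_1 = InvRound(s_0, k_7) = 0x4ABD
s_2 = InvRound(s_1, k_6) = 0x512F
s_3 = InvRound(s_2, k_5) = 0x057F
s_4 = InvRound(s_3, k_4) = 0x7D87
s_5 = InvRound(s_4, k_3) = 0x7758
s_6 = InvRound(s_5, k_2) = 0xB83E
s_7 = InvRound(s_6, k_1) = 0xACFD
s_8 = InvRound(s_7, k_0) = 0x148F

0x148F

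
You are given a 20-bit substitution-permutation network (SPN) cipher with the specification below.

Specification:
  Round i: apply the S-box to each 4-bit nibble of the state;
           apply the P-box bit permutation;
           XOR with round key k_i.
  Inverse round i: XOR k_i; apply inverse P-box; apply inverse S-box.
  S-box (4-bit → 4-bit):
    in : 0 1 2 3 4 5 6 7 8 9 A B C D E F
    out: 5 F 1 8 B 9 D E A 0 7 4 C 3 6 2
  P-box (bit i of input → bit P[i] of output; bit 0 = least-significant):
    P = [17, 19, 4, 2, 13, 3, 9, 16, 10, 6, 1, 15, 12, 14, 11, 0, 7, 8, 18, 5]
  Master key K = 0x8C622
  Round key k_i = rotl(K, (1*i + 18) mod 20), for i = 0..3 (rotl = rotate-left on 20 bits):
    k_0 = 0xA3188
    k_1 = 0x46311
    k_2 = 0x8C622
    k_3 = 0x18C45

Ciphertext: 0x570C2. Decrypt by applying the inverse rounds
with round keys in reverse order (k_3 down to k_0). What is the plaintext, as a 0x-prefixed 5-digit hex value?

s_0 = ciphertext = 0x570C2
s_1 = InvRound(s_0, k_3) = 0x01623
s_2 = InvRound(s_1, k_2) = 0x9439F
s_3 = InvRound(s_2, k_1) = 0x09B48
s_4 = InvRound(s_3, k_0) = 0x2B80D

0x2B80D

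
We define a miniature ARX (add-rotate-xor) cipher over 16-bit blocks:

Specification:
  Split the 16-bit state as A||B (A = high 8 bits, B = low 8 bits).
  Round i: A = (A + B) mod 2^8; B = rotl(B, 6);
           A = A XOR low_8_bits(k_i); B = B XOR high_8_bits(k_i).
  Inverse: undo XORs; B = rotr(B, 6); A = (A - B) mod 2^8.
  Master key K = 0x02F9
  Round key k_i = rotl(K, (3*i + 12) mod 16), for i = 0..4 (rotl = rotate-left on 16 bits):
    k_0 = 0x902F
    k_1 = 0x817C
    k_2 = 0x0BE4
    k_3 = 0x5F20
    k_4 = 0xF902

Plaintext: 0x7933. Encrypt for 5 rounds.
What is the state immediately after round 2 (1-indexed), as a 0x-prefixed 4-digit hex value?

s_0 = plaintext = 0x7933
s_1 = Round(s_0, k_0) = 0x835C
s_2 = Round(s_1, k_1) = 0xA396
s_3 = Round(s_2, k_2) = 0xDDAE
s_4 = Round(s_3, k_3) = 0xABF4
s_5 = Round(s_4, k_4) = 0x9DC4

0xA396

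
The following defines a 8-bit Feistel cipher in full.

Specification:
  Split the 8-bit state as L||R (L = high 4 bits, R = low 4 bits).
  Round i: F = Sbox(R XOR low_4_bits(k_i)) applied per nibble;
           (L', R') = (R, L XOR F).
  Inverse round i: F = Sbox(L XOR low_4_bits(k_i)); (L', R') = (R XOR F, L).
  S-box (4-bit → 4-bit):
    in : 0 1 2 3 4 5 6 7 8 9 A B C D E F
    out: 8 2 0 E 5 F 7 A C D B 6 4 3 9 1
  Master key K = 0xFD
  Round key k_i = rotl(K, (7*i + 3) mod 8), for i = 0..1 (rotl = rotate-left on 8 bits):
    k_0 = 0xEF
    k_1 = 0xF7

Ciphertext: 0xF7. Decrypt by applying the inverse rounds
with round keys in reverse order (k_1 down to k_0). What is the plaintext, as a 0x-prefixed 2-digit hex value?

0xAB

s_0 = ciphertext = 0xF7
s_1 = InvRound(s_0, k_1) = 0xBF
s_2 = InvRound(s_1, k_0) = 0xAB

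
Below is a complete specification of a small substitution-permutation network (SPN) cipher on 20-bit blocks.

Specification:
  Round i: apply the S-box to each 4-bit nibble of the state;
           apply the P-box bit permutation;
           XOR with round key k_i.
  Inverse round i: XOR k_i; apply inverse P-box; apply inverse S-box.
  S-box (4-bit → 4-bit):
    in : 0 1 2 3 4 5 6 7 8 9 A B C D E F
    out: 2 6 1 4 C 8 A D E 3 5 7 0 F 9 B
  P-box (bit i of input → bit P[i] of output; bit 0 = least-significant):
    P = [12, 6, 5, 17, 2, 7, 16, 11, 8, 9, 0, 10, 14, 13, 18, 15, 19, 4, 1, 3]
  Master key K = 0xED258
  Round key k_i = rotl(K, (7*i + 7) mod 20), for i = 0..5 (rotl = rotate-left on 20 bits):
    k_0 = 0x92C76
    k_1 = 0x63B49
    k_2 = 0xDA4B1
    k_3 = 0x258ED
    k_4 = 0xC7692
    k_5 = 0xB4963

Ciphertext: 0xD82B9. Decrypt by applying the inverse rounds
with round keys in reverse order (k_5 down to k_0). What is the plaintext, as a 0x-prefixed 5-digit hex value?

s_0 = ciphertext = 0xD82B9
s_1 = InvRound(s_0, k_5) = 0x87966
s_2 = InvRound(s_1, k_4) = 0x03FF1
s_3 = InvRound(s_2, k_3) = 0x69F25
s_4 = InvRound(s_3, k_2) = 0x909DE
s_5 = InvRound(s_4, k_1) = 0xB11BE
s_6 = InvRound(s_5, k_0) = 0x50E6F

0x50E6F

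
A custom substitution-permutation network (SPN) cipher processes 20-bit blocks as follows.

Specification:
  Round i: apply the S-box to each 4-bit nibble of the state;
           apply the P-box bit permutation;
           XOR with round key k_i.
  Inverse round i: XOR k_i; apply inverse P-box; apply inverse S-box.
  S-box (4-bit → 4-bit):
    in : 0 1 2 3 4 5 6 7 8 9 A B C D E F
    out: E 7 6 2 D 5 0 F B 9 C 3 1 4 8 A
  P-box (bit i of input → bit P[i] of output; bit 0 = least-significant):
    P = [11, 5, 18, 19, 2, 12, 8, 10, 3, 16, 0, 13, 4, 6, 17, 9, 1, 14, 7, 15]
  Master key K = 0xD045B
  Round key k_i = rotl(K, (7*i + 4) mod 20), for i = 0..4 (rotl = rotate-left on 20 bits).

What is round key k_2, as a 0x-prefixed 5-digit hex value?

0xF4116

K = 0xD045B
k_0 = rotl(K, (7*0+4) mod 20) = rotl(K, 4) = 0x045BD
k_1 = rotl(K, (7*1+4) mod 20) = rotl(K, 11) = 0x2DE82
k_2 = rotl(K, (7*2+4) mod 20) = rotl(K, 18) = 0xF4116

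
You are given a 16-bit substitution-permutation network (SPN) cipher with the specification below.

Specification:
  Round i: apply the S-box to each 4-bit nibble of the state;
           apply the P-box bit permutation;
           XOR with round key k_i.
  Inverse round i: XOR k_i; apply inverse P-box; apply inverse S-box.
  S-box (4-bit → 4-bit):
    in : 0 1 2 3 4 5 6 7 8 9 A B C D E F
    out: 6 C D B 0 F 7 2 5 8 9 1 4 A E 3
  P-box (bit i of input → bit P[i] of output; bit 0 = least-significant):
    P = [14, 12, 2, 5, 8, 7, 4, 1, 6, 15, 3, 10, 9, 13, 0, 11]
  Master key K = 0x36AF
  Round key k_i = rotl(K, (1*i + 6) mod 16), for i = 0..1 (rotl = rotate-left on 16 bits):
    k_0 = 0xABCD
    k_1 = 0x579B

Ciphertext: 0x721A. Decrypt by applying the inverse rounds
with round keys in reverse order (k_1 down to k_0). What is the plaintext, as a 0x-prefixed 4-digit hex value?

s_0 = ciphertext = 0x721A
s_1 = InvRound(s_0, k_1) = 0x09F4
s_2 = InvRound(s_1, k_0) = 0x60C9

0x60C9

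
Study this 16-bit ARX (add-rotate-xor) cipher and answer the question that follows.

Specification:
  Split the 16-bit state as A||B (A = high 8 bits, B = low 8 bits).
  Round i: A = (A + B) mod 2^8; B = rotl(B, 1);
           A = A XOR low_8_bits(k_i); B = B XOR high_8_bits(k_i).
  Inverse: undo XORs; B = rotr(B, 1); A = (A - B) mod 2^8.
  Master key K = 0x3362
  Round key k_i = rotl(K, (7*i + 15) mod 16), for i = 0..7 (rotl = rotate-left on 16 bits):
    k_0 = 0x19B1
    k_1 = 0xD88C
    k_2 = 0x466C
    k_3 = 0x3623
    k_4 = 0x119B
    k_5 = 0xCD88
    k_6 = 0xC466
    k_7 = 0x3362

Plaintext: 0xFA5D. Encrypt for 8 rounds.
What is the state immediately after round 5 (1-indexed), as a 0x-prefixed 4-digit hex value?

s_0 = plaintext = 0xFA5D
s_1 = Round(s_0, k_0) = 0xE6A3
s_2 = Round(s_1, k_1) = 0x059F
s_3 = Round(s_2, k_2) = 0xC879
s_4 = Round(s_3, k_3) = 0x62C4
s_5 = Round(s_4, k_4) = 0xBD98
s_6 = Round(s_5, k_5) = 0xDDFC
s_7 = Round(s_6, k_6) = 0xBF3D
s_8 = Round(s_7, k_7) = 0x9E49

0xBD98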